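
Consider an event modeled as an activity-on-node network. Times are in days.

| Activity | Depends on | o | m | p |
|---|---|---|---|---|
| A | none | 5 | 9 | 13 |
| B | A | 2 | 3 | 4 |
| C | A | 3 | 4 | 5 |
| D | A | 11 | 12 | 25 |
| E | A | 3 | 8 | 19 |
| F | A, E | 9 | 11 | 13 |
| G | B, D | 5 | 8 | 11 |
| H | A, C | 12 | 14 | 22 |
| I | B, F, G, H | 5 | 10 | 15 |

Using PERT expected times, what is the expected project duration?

te_A = (5 + 4·9 + 13)/6 = 54/6 = 9
te_B = (2 + 4·3 + 4)/6 = 18/6 = 3
te_C = (3 + 4·4 + 5)/6 = 24/6 = 4
te_D = (11 + 4·12 + 25)/6 = 84/6 = 14
te_E = (3 + 4·8 + 19)/6 = 54/6 = 9
te_F = (9 + 4·11 + 13)/6 = 66/6 = 11
te_G = (5 + 4·8 + 11)/6 = 48/6 = 8
te_H = (12 + 4·14 + 22)/6 = 90/6 = 15
te_I = (5 + 4·10 + 15)/6 = 60/6 = 10

Forward pass:
ES_A = 0; EF_A = 9
ES_B = 9; EF_B = 9+3 = 12
ES_C = 9; EF_C = 9+4 = 13
ES_D = 9; EF_D = 9+14 = 23
ES_E = 9; EF_E = 9+9 = 18
ES_F = max(EF_A=9, EF_E=18) = 18; EF_F = 18+11 = 29
ES_G = max(EF_B=12, EF_D=23) = 23; EF_G = 23+8 = 31
ES_H = max(EF_A=9, EF_C=13) = 13; EF_H = 13+15 = 28
ES_I = max(EF_B=12, EF_F=29, EF_G=31, EF_H=28) = 31; EF_I = 31+10 = 41
Expected project duration μ = 41 days. Critical path: A → D → G → I.

41 days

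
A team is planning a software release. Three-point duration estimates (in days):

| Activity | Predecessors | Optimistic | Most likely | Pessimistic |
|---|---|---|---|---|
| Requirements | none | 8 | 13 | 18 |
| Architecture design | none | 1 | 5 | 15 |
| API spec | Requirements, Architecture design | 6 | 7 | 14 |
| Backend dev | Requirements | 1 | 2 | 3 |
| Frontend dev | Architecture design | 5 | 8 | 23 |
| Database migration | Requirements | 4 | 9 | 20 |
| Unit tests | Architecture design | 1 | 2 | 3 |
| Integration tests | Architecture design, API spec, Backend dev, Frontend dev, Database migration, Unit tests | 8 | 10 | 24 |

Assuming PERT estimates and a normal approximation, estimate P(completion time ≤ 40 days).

te_Requirements = (8 + 4·13 + 18)/6 = 78/6 = 13; σ²_Requirements = ((18−8)/6)² = 2.778
te_Architecture design = (1 + 4·5 + 15)/6 = 36/6 = 6; σ²_Architecture design = ((15−1)/6)² = 5.444
te_API spec = (6 + 4·7 + 14)/6 = 48/6 = 8; σ²_API spec = ((14−6)/6)² = 1.778
te_Backend dev = (1 + 4·2 + 3)/6 = 12/6 = 2; σ²_Backend dev = ((3−1)/6)² = 0.111
te_Frontend dev = (5 + 4·8 + 23)/6 = 60/6 = 10; σ²_Frontend dev = ((23−5)/6)² = 9.000
te_Database migration = (4 + 4·9 + 20)/6 = 60/6 = 10; σ²_Database migration = ((20−4)/6)² = 7.111
te_Unit tests = (1 + 4·2 + 3)/6 = 12/6 = 2; σ²_Unit tests = ((3−1)/6)² = 0.111
te_Integration tests = (8 + 4·10 + 24)/6 = 72/6 = 12; σ²_Integration tests = ((24−8)/6)² = 7.111

Forward pass:
ES_Requirements = 0; EF_Requirements = 13
ES_Architecture design = 0; EF_Architecture design = 6
ES_API spec = max(EF_Requirements=13, EF_Architecture design=6) = 13; EF_API spec = 13+8 = 21
ES_Backend dev = 13; EF_Backend dev = 13+2 = 15
ES_Frontend dev = 6; EF_Frontend dev = 6+10 = 16
ES_Database migration = 13; EF_Database migration = 13+10 = 23
ES_Unit tests = 6; EF_Unit tests = 6+2 = 8
ES_Integration tests = max(EF_Architecture design=6, EF_API spec=21, EF_Backend dev=15, EF_Frontend dev=16, EF_Database migration=23, EF_Unit tests=8) = 23; EF_Integration tests = 23+12 = 35
Expected project duration μ = 35 days. Critical path: Requirements → Database migration → Integration tests.

Variance along critical path = 2.778 + 7.111 + 7.111 = 17.000; σ = √17.000 = 4.123 days.
Z = (40 − 35) / 4.123 = 1.213
P(T ≤ 40) = Φ(1.213) ≈ 0.887

0.887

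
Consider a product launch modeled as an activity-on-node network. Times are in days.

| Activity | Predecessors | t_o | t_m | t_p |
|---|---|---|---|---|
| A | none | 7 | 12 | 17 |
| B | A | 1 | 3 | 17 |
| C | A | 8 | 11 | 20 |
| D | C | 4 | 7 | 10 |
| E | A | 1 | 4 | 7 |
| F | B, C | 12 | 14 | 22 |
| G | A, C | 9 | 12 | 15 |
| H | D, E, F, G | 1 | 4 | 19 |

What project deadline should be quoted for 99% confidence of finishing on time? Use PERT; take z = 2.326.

te_A = (7 + 4·12 + 17)/6 = 72/6 = 12; σ²_A = ((17−7)/6)² = 2.778
te_B = (1 + 4·3 + 17)/6 = 30/6 = 5; σ²_B = ((17−1)/6)² = 7.111
te_C = (8 + 4·11 + 20)/6 = 72/6 = 12; σ²_C = ((20−8)/6)² = 4.000
te_D = (4 + 4·7 + 10)/6 = 42/6 = 7; σ²_D = ((10−4)/6)² = 1.000
te_E = (1 + 4·4 + 7)/6 = 24/6 = 4; σ²_E = ((7−1)/6)² = 1.000
te_F = (12 + 4·14 + 22)/6 = 90/6 = 15; σ²_F = ((22−12)/6)² = 2.778
te_G = (9 + 4·12 + 15)/6 = 72/6 = 12; σ²_G = ((15−9)/6)² = 1.000
te_H = (1 + 4·4 + 19)/6 = 36/6 = 6; σ²_H = ((19−1)/6)² = 9.000

Forward pass:
ES_A = 0; EF_A = 12
ES_B = 12; EF_B = 12+5 = 17
ES_C = 12; EF_C = 12+12 = 24
ES_D = 24; EF_D = 24+7 = 31
ES_E = 12; EF_E = 12+4 = 16
ES_F = max(EF_B=17, EF_C=24) = 24; EF_F = 24+15 = 39
ES_G = max(EF_A=12, EF_C=24) = 24; EF_G = 24+12 = 36
ES_H = max(EF_D=31, EF_E=16, EF_F=39, EF_G=36) = 39; EF_H = 39+6 = 45
Expected project duration μ = 45 days. Critical path: A → C → F → H.

Variance along critical path = 2.778 + 4.000 + 2.778 + 9.000 = 18.556; σ = 4.308 days.
D = μ + z·σ = 45 + 2.326·4.308 = 55.0 days

55.0 days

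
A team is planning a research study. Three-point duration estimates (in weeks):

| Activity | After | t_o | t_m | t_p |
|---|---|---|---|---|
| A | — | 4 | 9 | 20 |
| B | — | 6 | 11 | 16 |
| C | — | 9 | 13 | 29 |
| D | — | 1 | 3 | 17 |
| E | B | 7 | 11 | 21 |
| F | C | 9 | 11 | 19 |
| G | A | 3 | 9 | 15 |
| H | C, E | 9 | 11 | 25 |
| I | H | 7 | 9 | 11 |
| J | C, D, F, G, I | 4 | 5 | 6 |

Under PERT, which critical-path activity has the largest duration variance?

H

te_A = (4 + 4·9 + 20)/6 = 60/6 = 10; σ²_A = ((20−4)/6)² = 7.111
te_B = (6 + 4·11 + 16)/6 = 66/6 = 11; σ²_B = ((16−6)/6)² = 2.778
te_C = (9 + 4·13 + 29)/6 = 90/6 = 15; σ²_C = ((29−9)/6)² = 11.111
te_D = (1 + 4·3 + 17)/6 = 30/6 = 5; σ²_D = ((17−1)/6)² = 7.111
te_E = (7 + 4·11 + 21)/6 = 72/6 = 12; σ²_E = ((21−7)/6)² = 5.444
te_F = (9 + 4·11 + 19)/6 = 72/6 = 12; σ²_F = ((19−9)/6)² = 2.778
te_G = (3 + 4·9 + 15)/6 = 54/6 = 9; σ²_G = ((15−3)/6)² = 4.000
te_H = (9 + 4·11 + 25)/6 = 78/6 = 13; σ²_H = ((25−9)/6)² = 7.111
te_I = (7 + 4·9 + 11)/6 = 54/6 = 9; σ²_I = ((11−7)/6)² = 0.444
te_J = (4 + 4·5 + 6)/6 = 30/6 = 5; σ²_J = ((6−4)/6)² = 0.111

Forward pass:
ES_A = 0; EF_A = 10
ES_B = 0; EF_B = 11
ES_C = 0; EF_C = 15
ES_D = 0; EF_D = 5
ES_E = 11; EF_E = 11+12 = 23
ES_F = 15; EF_F = 15+12 = 27
ES_G = 10; EF_G = 10+9 = 19
ES_H = max(EF_C=15, EF_E=23) = 23; EF_H = 23+13 = 36
ES_I = 36; EF_I = 36+9 = 45
ES_J = max(EF_C=15, EF_D=5, EF_F=27, EF_G=19, EF_I=45) = 45; EF_J = 45+5 = 50
Expected project duration μ = 50 weeks. Critical path: B → E → H → I → J.

Variances on critical path: σ²_B=2.778, σ²_E=5.444, σ²_H=7.111, σ²_I=0.444, σ²_J=0.111.
Largest is σ²_H = 7.111.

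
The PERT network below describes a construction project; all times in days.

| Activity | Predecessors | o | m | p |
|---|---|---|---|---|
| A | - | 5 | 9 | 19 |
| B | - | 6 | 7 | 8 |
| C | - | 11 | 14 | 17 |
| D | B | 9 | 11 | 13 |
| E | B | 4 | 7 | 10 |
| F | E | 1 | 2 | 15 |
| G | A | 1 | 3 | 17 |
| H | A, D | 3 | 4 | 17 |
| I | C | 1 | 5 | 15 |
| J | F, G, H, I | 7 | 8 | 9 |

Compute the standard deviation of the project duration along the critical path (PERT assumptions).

te_A = (5 + 4·9 + 19)/6 = 60/6 = 10; σ²_A = ((19−5)/6)² = 5.444
te_B = (6 + 4·7 + 8)/6 = 42/6 = 7; σ²_B = ((8−6)/6)² = 0.111
te_C = (11 + 4·14 + 17)/6 = 84/6 = 14; σ²_C = ((17−11)/6)² = 1.000
te_D = (9 + 4·11 + 13)/6 = 66/6 = 11; σ²_D = ((13−9)/6)² = 0.444
te_E = (4 + 4·7 + 10)/6 = 42/6 = 7; σ²_E = ((10−4)/6)² = 1.000
te_F = (1 + 4·2 + 15)/6 = 24/6 = 4; σ²_F = ((15−1)/6)² = 5.444
te_G = (1 + 4·3 + 17)/6 = 30/6 = 5; σ²_G = ((17−1)/6)² = 7.111
te_H = (3 + 4·4 + 17)/6 = 36/6 = 6; σ²_H = ((17−3)/6)² = 5.444
te_I = (1 + 4·5 + 15)/6 = 36/6 = 6; σ²_I = ((15−1)/6)² = 5.444
te_J = (7 + 4·8 + 9)/6 = 48/6 = 8; σ²_J = ((9−7)/6)² = 0.111

Forward pass:
ES_A = 0; EF_A = 10
ES_B = 0; EF_B = 7
ES_C = 0; EF_C = 14
ES_D = 7; EF_D = 7+11 = 18
ES_E = 7; EF_E = 7+7 = 14
ES_F = 14; EF_F = 14+4 = 18
ES_G = 10; EF_G = 10+5 = 15
ES_H = max(EF_A=10, EF_D=18) = 18; EF_H = 18+6 = 24
ES_I = 14; EF_I = 14+6 = 20
ES_J = max(EF_F=18, EF_G=15, EF_H=24, EF_I=20) = 24; EF_J = 24+8 = 32
Expected project duration μ = 32 days. Critical path: B → D → H → J.

Variance along critical path = 0.111 + 0.444 + 5.444 + 0.111 = 6.111
σ = √6.111 = 2.472 days

2.47 days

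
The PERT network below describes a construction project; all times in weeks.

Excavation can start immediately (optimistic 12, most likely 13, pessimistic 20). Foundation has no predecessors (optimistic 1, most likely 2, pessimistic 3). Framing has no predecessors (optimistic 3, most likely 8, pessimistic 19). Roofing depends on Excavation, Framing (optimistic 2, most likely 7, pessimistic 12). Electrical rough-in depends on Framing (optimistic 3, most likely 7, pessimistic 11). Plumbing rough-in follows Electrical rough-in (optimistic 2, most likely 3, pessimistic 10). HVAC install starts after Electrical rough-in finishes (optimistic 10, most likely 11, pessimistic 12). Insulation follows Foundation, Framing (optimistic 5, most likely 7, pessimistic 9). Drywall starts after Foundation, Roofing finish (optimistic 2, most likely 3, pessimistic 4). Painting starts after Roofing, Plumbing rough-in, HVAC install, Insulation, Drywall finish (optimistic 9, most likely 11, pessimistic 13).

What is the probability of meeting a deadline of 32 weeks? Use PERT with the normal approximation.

0.025

te_Excavation = (12 + 4·13 + 20)/6 = 84/6 = 14; σ²_Excavation = ((20−12)/6)² = 1.778
te_Foundation = (1 + 4·2 + 3)/6 = 12/6 = 2; σ²_Foundation = ((3−1)/6)² = 0.111
te_Framing = (3 + 4·8 + 19)/6 = 54/6 = 9; σ²_Framing = ((19−3)/6)² = 7.111
te_Roofing = (2 + 4·7 + 12)/6 = 42/6 = 7; σ²_Roofing = ((12−2)/6)² = 2.778
te_Electrical rough-in = (3 + 4·7 + 11)/6 = 42/6 = 7; σ²_Electrical rough-in = ((11−3)/6)² = 1.778
te_Plumbing rough-in = (2 + 4·3 + 10)/6 = 24/6 = 4; σ²_Plumbing rough-in = ((10−2)/6)² = 1.778
te_HVAC install = (10 + 4·11 + 12)/6 = 66/6 = 11; σ²_HVAC install = ((12−10)/6)² = 0.111
te_Insulation = (5 + 4·7 + 9)/6 = 42/6 = 7; σ²_Insulation = ((9−5)/6)² = 0.444
te_Drywall = (2 + 4·3 + 4)/6 = 18/6 = 3; σ²_Drywall = ((4−2)/6)² = 0.111
te_Painting = (9 + 4·11 + 13)/6 = 66/6 = 11; σ²_Painting = ((13−9)/6)² = 0.444

Forward pass:
ES_Excavation = 0; EF_Excavation = 14
ES_Foundation = 0; EF_Foundation = 2
ES_Framing = 0; EF_Framing = 9
ES_Roofing = max(EF_Excavation=14, EF_Framing=9) = 14; EF_Roofing = 14+7 = 21
ES_Electrical rough-in = 9; EF_Electrical rough-in = 9+7 = 16
ES_Plumbing rough-in = 16; EF_Plumbing rough-in = 16+4 = 20
ES_HVAC install = 16; EF_HVAC install = 16+11 = 27
ES_Insulation = max(EF_Foundation=2, EF_Framing=9) = 9; EF_Insulation = 9+7 = 16
ES_Drywall = max(EF_Foundation=2, EF_Roofing=21) = 21; EF_Drywall = 21+3 = 24
ES_Painting = max(EF_Roofing=21, EF_Plumbing rough-in=20, EF_HVAC install=27, EF_Insulation=16, EF_Drywall=24) = 27; EF_Painting = 27+11 = 38
Expected project duration μ = 38 weeks. Critical path: Framing → Electrical rough-in → HVAC install → Painting.

Variance along critical path = 7.111 + 1.778 + 0.111 + 0.444 = 9.444; σ = √9.444 = 3.073 weeks.
Z = (32 − 38) / 3.073 = -1.952
P(T ≤ 32) = Φ(-1.952) ≈ 0.025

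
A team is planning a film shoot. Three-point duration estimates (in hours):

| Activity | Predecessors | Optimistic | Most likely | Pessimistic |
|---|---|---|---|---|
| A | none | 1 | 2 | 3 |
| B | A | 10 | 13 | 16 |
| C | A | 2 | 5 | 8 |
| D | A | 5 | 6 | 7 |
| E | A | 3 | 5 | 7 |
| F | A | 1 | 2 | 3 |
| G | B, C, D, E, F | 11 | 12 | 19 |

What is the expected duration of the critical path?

te_A = (1 + 4·2 + 3)/6 = 12/6 = 2
te_B = (10 + 4·13 + 16)/6 = 78/6 = 13
te_C = (2 + 4·5 + 8)/6 = 30/6 = 5
te_D = (5 + 4·6 + 7)/6 = 36/6 = 6
te_E = (3 + 4·5 + 7)/6 = 30/6 = 5
te_F = (1 + 4·2 + 3)/6 = 12/6 = 2
te_G = (11 + 4·12 + 19)/6 = 78/6 = 13

Forward pass:
ES_A = 0; EF_A = 2
ES_B = 2; EF_B = 2+13 = 15
ES_C = 2; EF_C = 2+5 = 7
ES_D = 2; EF_D = 2+6 = 8
ES_E = 2; EF_E = 2+5 = 7
ES_F = 2; EF_F = 2+2 = 4
ES_G = max(EF_B=15, EF_C=7, EF_D=8, EF_E=7, EF_F=4) = 15; EF_G = 15+13 = 28
Expected project duration μ = 28 hours. Critical path: A → B → G.

28 hours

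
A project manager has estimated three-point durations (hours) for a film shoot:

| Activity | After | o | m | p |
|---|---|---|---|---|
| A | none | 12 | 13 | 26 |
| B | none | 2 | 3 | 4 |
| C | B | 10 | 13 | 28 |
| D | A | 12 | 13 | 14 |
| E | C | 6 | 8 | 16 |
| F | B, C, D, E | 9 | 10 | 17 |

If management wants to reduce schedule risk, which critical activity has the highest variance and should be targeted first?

A

te_A = (12 + 4·13 + 26)/6 = 90/6 = 15; σ²_A = ((26−12)/6)² = 5.444
te_B = (2 + 4·3 + 4)/6 = 18/6 = 3; σ²_B = ((4−2)/6)² = 0.111
te_C = (10 + 4·13 + 28)/6 = 90/6 = 15; σ²_C = ((28−10)/6)² = 9.000
te_D = (12 + 4·13 + 14)/6 = 78/6 = 13; σ²_D = ((14−12)/6)² = 0.111
te_E = (6 + 4·8 + 16)/6 = 54/6 = 9; σ²_E = ((16−6)/6)² = 2.778
te_F = (9 + 4·10 + 17)/6 = 66/6 = 11; σ²_F = ((17−9)/6)² = 1.778

Forward pass:
ES_A = 0; EF_A = 15
ES_B = 0; EF_B = 3
ES_C = 3; EF_C = 3+15 = 18
ES_D = 15; EF_D = 15+13 = 28
ES_E = 18; EF_E = 18+9 = 27
ES_F = max(EF_B=3, EF_C=18, EF_D=28, EF_E=27) = 28; EF_F = 28+11 = 39
Expected project duration μ = 39 hours. Critical path: A → D → F.

Variances on critical path: σ²_A=5.444, σ²_D=0.111, σ²_F=1.778.
Largest is σ²_A = 5.444.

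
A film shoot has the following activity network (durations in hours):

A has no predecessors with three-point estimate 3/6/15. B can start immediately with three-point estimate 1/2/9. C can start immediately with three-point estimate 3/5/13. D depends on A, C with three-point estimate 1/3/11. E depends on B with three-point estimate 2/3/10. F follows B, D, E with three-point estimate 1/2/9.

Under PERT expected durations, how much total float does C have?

te_A = (3 + 4·6 + 15)/6 = 42/6 = 7
te_B = (1 + 4·2 + 9)/6 = 18/6 = 3
te_C = (3 + 4·5 + 13)/6 = 36/6 = 6
te_D = (1 + 4·3 + 11)/6 = 24/6 = 4
te_E = (2 + 4·3 + 10)/6 = 24/6 = 4
te_F = (1 + 4·2 + 9)/6 = 18/6 = 3

Forward pass:
ES_A = 0; EF_A = 7
ES_B = 0; EF_B = 3
ES_C = 0; EF_C = 6
ES_D = max(EF_A=7, EF_C=6) = 7; EF_D = 7+4 = 11
ES_E = 3; EF_E = 3+4 = 7
ES_F = max(EF_B=3, EF_D=11, EF_E=7) = 11; EF_F = 11+3 = 14
Expected project duration μ = 14 hours. Critical path: A → D → F.

Backward pass:
LF_F = 14; LS_F = 14−3 = 11
LF_E = LS_F = 11; LS_E = 11−4 = 7
LF_D = LS_F = 11; LS_D = 11−4 = 7
LF_C = LS_D = 7; LS_C = 7−6 = 1
LF_B = min(LS_E=7, LS_F=11) = 7; LS_B = 7−3 = 4
LF_A = LS_D = 7; LS_A = 7−7 = 0
Slack_C = LS_C − ES_C = 1 − 0 = 1

1 hours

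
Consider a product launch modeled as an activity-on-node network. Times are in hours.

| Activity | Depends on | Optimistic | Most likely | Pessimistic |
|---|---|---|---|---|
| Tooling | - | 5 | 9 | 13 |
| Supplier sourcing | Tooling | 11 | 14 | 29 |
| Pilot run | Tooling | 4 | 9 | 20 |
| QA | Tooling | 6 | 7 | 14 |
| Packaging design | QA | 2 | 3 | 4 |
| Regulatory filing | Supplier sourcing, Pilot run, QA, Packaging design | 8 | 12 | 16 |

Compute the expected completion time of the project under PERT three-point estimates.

37 hours

te_Tooling = (5 + 4·9 + 13)/6 = 54/6 = 9
te_Supplier sourcing = (11 + 4·14 + 29)/6 = 96/6 = 16
te_Pilot run = (4 + 4·9 + 20)/6 = 60/6 = 10
te_QA = (6 + 4·7 + 14)/6 = 48/6 = 8
te_Packaging design = (2 + 4·3 + 4)/6 = 18/6 = 3
te_Regulatory filing = (8 + 4·12 + 16)/6 = 72/6 = 12

Forward pass:
ES_Tooling = 0; EF_Tooling = 9
ES_Supplier sourcing = 9; EF_Supplier sourcing = 9+16 = 25
ES_Pilot run = 9; EF_Pilot run = 9+10 = 19
ES_QA = 9; EF_QA = 9+8 = 17
ES_Packaging design = 17; EF_Packaging design = 17+3 = 20
ES_Regulatory filing = max(EF_Supplier sourcing=25, EF_Pilot run=19, EF_QA=17, EF_Packaging design=20) = 25; EF_Regulatory filing = 25+12 = 37
Expected project duration μ = 37 hours. Critical path: Tooling → Supplier sourcing → Regulatory filing.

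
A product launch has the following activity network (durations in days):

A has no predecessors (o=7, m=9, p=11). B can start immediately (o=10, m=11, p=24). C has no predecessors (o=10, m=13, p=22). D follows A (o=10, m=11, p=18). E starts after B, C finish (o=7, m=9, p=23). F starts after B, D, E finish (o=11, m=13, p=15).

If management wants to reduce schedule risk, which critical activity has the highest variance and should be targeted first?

E

te_A = (7 + 4·9 + 11)/6 = 54/6 = 9; σ²_A = ((11−7)/6)² = 0.444
te_B = (10 + 4·11 + 24)/6 = 78/6 = 13; σ²_B = ((24−10)/6)² = 5.444
te_C = (10 + 4·13 + 22)/6 = 84/6 = 14; σ²_C = ((22−10)/6)² = 4.000
te_D = (10 + 4·11 + 18)/6 = 72/6 = 12; σ²_D = ((18−10)/6)² = 1.778
te_E = (7 + 4·9 + 23)/6 = 66/6 = 11; σ²_E = ((23−7)/6)² = 7.111
te_F = (11 + 4·13 + 15)/6 = 78/6 = 13; σ²_F = ((15−11)/6)² = 0.444

Forward pass:
ES_A = 0; EF_A = 9
ES_B = 0; EF_B = 13
ES_C = 0; EF_C = 14
ES_D = 9; EF_D = 9+12 = 21
ES_E = max(EF_B=13, EF_C=14) = 14; EF_E = 14+11 = 25
ES_F = max(EF_B=13, EF_D=21, EF_E=25) = 25; EF_F = 25+13 = 38
Expected project duration μ = 38 days. Critical path: C → E → F.

Variances on critical path: σ²_C=4.000, σ²_E=7.111, σ²_F=0.444.
Largest is σ²_E = 7.111.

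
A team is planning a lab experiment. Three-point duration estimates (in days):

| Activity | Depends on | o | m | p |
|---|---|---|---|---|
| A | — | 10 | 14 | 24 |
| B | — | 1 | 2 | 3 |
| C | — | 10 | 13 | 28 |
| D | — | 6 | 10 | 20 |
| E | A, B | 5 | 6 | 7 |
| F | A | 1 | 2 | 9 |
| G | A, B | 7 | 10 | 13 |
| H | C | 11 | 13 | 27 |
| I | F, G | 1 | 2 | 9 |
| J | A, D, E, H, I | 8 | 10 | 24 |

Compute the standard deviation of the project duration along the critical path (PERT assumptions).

4.82 days

te_A = (10 + 4·14 + 24)/6 = 90/6 = 15; σ²_A = ((24−10)/6)² = 5.444
te_B = (1 + 4·2 + 3)/6 = 12/6 = 2; σ²_B = ((3−1)/6)² = 0.111
te_C = (10 + 4·13 + 28)/6 = 90/6 = 15; σ²_C = ((28−10)/6)² = 9.000
te_D = (6 + 4·10 + 20)/6 = 66/6 = 11; σ²_D = ((20−6)/6)² = 5.444
te_E = (5 + 4·6 + 7)/6 = 36/6 = 6; σ²_E = ((7−5)/6)² = 0.111
te_F = (1 + 4·2 + 9)/6 = 18/6 = 3; σ²_F = ((9−1)/6)² = 1.778
te_G = (7 + 4·10 + 13)/6 = 60/6 = 10; σ²_G = ((13−7)/6)² = 1.000
te_H = (11 + 4·13 + 27)/6 = 90/6 = 15; σ²_H = ((27−11)/6)² = 7.111
te_I = (1 + 4·2 + 9)/6 = 18/6 = 3; σ²_I = ((9−1)/6)² = 1.778
te_J = (8 + 4·10 + 24)/6 = 72/6 = 12; σ²_J = ((24−8)/6)² = 7.111

Forward pass:
ES_A = 0; EF_A = 15
ES_B = 0; EF_B = 2
ES_C = 0; EF_C = 15
ES_D = 0; EF_D = 11
ES_E = max(EF_A=15, EF_B=2) = 15; EF_E = 15+6 = 21
ES_F = 15; EF_F = 15+3 = 18
ES_G = max(EF_A=15, EF_B=2) = 15; EF_G = 15+10 = 25
ES_H = 15; EF_H = 15+15 = 30
ES_I = max(EF_F=18, EF_G=25) = 25; EF_I = 25+3 = 28
ES_J = max(EF_A=15, EF_D=11, EF_E=21, EF_H=30, EF_I=28) = 30; EF_J = 30+12 = 42
Expected project duration μ = 42 days. Critical path: C → H → J.

Variance along critical path = 9.000 + 7.111 + 7.111 = 23.222
σ = √23.222 = 4.819 days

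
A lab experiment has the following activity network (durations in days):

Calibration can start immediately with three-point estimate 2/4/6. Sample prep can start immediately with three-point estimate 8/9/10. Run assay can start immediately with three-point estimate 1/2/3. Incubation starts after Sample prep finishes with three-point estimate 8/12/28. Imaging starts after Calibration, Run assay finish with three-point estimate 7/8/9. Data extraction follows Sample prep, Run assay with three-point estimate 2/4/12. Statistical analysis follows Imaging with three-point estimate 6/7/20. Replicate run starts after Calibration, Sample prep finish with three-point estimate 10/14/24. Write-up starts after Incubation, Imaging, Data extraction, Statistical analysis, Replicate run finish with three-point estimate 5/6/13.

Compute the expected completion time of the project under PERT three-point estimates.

31 days

te_Calibration = (2 + 4·4 + 6)/6 = 24/6 = 4
te_Sample prep = (8 + 4·9 + 10)/6 = 54/6 = 9
te_Run assay = (1 + 4·2 + 3)/6 = 12/6 = 2
te_Incubation = (8 + 4·12 + 28)/6 = 84/6 = 14
te_Imaging = (7 + 4·8 + 9)/6 = 48/6 = 8
te_Data extraction = (2 + 4·4 + 12)/6 = 30/6 = 5
te_Statistical analysis = (6 + 4·7 + 20)/6 = 54/6 = 9
te_Replicate run = (10 + 4·14 + 24)/6 = 90/6 = 15
te_Write-up = (5 + 4·6 + 13)/6 = 42/6 = 7

Forward pass:
ES_Calibration = 0; EF_Calibration = 4
ES_Sample prep = 0; EF_Sample prep = 9
ES_Run assay = 0; EF_Run assay = 2
ES_Incubation = 9; EF_Incubation = 9+14 = 23
ES_Imaging = max(EF_Calibration=4, EF_Run assay=2) = 4; EF_Imaging = 4+8 = 12
ES_Data extraction = max(EF_Sample prep=9, EF_Run assay=2) = 9; EF_Data extraction = 9+5 = 14
ES_Statistical analysis = 12; EF_Statistical analysis = 12+9 = 21
ES_Replicate run = max(EF_Calibration=4, EF_Sample prep=9) = 9; EF_Replicate run = 9+15 = 24
ES_Write-up = max(EF_Incubation=23, EF_Imaging=12, EF_Data extraction=14, EF_Statistical analysis=21, EF_Replicate run=24) = 24; EF_Write-up = 24+7 = 31
Expected project duration μ = 31 days. Critical path: Sample prep → Replicate run → Write-up.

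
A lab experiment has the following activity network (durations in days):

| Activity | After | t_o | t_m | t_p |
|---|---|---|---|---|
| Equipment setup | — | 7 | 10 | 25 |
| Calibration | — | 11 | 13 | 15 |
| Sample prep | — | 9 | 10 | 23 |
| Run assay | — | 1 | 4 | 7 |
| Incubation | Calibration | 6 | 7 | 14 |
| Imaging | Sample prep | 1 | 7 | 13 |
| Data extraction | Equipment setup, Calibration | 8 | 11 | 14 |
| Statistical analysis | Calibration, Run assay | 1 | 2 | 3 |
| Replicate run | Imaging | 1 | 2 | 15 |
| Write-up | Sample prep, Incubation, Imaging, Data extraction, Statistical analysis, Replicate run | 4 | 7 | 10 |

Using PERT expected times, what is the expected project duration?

te_Equipment setup = (7 + 4·10 + 25)/6 = 72/6 = 12
te_Calibration = (11 + 4·13 + 15)/6 = 78/6 = 13
te_Sample prep = (9 + 4·10 + 23)/6 = 72/6 = 12
te_Run assay = (1 + 4·4 + 7)/6 = 24/6 = 4
te_Incubation = (6 + 4·7 + 14)/6 = 48/6 = 8
te_Imaging = (1 + 4·7 + 13)/6 = 42/6 = 7
te_Data extraction = (8 + 4·11 + 14)/6 = 66/6 = 11
te_Statistical analysis = (1 + 4·2 + 3)/6 = 12/6 = 2
te_Replicate run = (1 + 4·2 + 15)/6 = 24/6 = 4
te_Write-up = (4 + 4·7 + 10)/6 = 42/6 = 7

Forward pass:
ES_Equipment setup = 0; EF_Equipment setup = 12
ES_Calibration = 0; EF_Calibration = 13
ES_Sample prep = 0; EF_Sample prep = 12
ES_Run assay = 0; EF_Run assay = 4
ES_Incubation = 13; EF_Incubation = 13+8 = 21
ES_Imaging = 12; EF_Imaging = 12+7 = 19
ES_Data extraction = max(EF_Equipment setup=12, EF_Calibration=13) = 13; EF_Data extraction = 13+11 = 24
ES_Statistical analysis = max(EF_Calibration=13, EF_Run assay=4) = 13; EF_Statistical analysis = 13+2 = 15
ES_Replicate run = 19; EF_Replicate run = 19+4 = 23
ES_Write-up = max(EF_Sample prep=12, EF_Incubation=21, EF_Imaging=19, EF_Data extraction=24, EF_Statistical analysis=15, EF_Replicate run=23) = 24; EF_Write-up = 24+7 = 31
Expected project duration μ = 31 days. Critical path: Calibration → Data extraction → Write-up.

31 days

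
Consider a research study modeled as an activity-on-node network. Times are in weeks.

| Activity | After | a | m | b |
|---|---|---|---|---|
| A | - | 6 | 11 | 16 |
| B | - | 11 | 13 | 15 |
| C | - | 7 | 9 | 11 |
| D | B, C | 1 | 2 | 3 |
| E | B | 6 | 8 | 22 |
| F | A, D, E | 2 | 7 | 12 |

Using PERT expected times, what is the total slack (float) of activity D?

8 weeks

te_A = (6 + 4·11 + 16)/6 = 66/6 = 11
te_B = (11 + 4·13 + 15)/6 = 78/6 = 13
te_C = (7 + 4·9 + 11)/6 = 54/6 = 9
te_D = (1 + 4·2 + 3)/6 = 12/6 = 2
te_E = (6 + 4·8 + 22)/6 = 60/6 = 10
te_F = (2 + 4·7 + 12)/6 = 42/6 = 7

Forward pass:
ES_A = 0; EF_A = 11
ES_B = 0; EF_B = 13
ES_C = 0; EF_C = 9
ES_D = max(EF_B=13, EF_C=9) = 13; EF_D = 13+2 = 15
ES_E = 13; EF_E = 13+10 = 23
ES_F = max(EF_A=11, EF_D=15, EF_E=23) = 23; EF_F = 23+7 = 30
Expected project duration μ = 30 weeks. Critical path: B → E → F.

Backward pass:
LF_F = 30; LS_F = 30−7 = 23
LF_E = LS_F = 23; LS_E = 23−10 = 13
LF_D = LS_F = 23; LS_D = 23−2 = 21
LF_C = LS_D = 21; LS_C = 21−9 = 12
LF_B = min(LS_D=21, LS_E=13) = 13; LS_B = 13−13 = 0
LF_A = LS_F = 23; LS_A = 23−11 = 12
Slack_D = LS_D − ES_D = 21 − 13 = 8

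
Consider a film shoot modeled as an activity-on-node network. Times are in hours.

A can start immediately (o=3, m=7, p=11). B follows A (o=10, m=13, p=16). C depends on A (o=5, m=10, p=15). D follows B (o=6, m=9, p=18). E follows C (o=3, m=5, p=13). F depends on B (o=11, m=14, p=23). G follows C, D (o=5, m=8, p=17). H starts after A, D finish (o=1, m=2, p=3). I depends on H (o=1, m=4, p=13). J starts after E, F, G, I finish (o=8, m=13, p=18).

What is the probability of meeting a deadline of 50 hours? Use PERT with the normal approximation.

te_A = (3 + 4·7 + 11)/6 = 42/6 = 7; σ²_A = ((11−3)/6)² = 1.778
te_B = (10 + 4·13 + 16)/6 = 78/6 = 13; σ²_B = ((16−10)/6)² = 1.000
te_C = (5 + 4·10 + 15)/6 = 60/6 = 10; σ²_C = ((15−5)/6)² = 2.778
te_D = (6 + 4·9 + 18)/6 = 60/6 = 10; σ²_D = ((18−6)/6)² = 4.000
te_E = (3 + 4·5 + 13)/6 = 36/6 = 6; σ²_E = ((13−3)/6)² = 2.778
te_F = (11 + 4·14 + 23)/6 = 90/6 = 15; σ²_F = ((23−11)/6)² = 4.000
te_G = (5 + 4·8 + 17)/6 = 54/6 = 9; σ²_G = ((17−5)/6)² = 4.000
te_H = (1 + 4·2 + 3)/6 = 12/6 = 2; σ²_H = ((3−1)/6)² = 0.111
te_I = (1 + 4·4 + 13)/6 = 30/6 = 5; σ²_I = ((13−1)/6)² = 4.000
te_J = (8 + 4·13 + 18)/6 = 78/6 = 13; σ²_J = ((18−8)/6)² = 2.778

Forward pass:
ES_A = 0; EF_A = 7
ES_B = 7; EF_B = 7+13 = 20
ES_C = 7; EF_C = 7+10 = 17
ES_D = 20; EF_D = 20+10 = 30
ES_E = 17; EF_E = 17+6 = 23
ES_F = 20; EF_F = 20+15 = 35
ES_G = max(EF_C=17, EF_D=30) = 30; EF_G = 30+9 = 39
ES_H = max(EF_A=7, EF_D=30) = 30; EF_H = 30+2 = 32
ES_I = 32; EF_I = 32+5 = 37
ES_J = max(EF_E=23, EF_F=35, EF_G=39, EF_I=37) = 39; EF_J = 39+13 = 52
Expected project duration μ = 52 hours. Critical path: A → B → D → G → J.

Variance along critical path = 1.778 + 1.000 + 4.000 + 4.000 + 2.778 = 13.556; σ = √13.556 = 3.682 hours.
Z = (50 − 52) / 3.682 = -0.543
P(T ≤ 50) = Φ(-0.543) ≈ 0.293

0.293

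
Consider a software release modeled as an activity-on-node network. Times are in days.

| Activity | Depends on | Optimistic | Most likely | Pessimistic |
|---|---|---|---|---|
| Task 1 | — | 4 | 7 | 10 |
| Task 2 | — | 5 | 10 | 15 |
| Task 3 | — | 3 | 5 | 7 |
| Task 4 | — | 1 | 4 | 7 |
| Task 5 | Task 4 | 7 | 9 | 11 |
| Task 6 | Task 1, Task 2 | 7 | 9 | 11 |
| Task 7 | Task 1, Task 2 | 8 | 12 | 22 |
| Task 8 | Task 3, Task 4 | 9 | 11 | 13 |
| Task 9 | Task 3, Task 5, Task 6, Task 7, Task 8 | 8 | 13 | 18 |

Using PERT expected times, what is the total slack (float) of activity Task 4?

te_Task 1 = (4 + 4·7 + 10)/6 = 42/6 = 7
te_Task 2 = (5 + 4·10 + 15)/6 = 60/6 = 10
te_Task 3 = (3 + 4·5 + 7)/6 = 30/6 = 5
te_Task 4 = (1 + 4·4 + 7)/6 = 24/6 = 4
te_Task 5 = (7 + 4·9 + 11)/6 = 54/6 = 9
te_Task 6 = (7 + 4·9 + 11)/6 = 54/6 = 9
te_Task 7 = (8 + 4·12 + 22)/6 = 78/6 = 13
te_Task 8 = (9 + 4·11 + 13)/6 = 66/6 = 11
te_Task 9 = (8 + 4·13 + 18)/6 = 78/6 = 13

Forward pass:
ES_Task 1 = 0; EF_Task 1 = 7
ES_Task 2 = 0; EF_Task 2 = 10
ES_Task 3 = 0; EF_Task 3 = 5
ES_Task 4 = 0; EF_Task 4 = 4
ES_Task 5 = 4; EF_Task 5 = 4+9 = 13
ES_Task 6 = max(EF_Task 1=7, EF_Task 2=10) = 10; EF_Task 6 = 10+9 = 19
ES_Task 7 = max(EF_Task 1=7, EF_Task 2=10) = 10; EF_Task 7 = 10+13 = 23
ES_Task 8 = max(EF_Task 3=5, EF_Task 4=4) = 5; EF_Task 8 = 5+11 = 16
ES_Task 9 = max(EF_Task 3=5, EF_Task 5=13, EF_Task 6=19, EF_Task 7=23, EF_Task 8=16) = 23; EF_Task 9 = 23+13 = 36
Expected project duration μ = 36 days. Critical path: Task 2 → Task 7 → Task 9.

Backward pass:
LF_Task 9 = 36; LS_Task 9 = 36−13 = 23
LF_Task 8 = LS_Task 9 = 23; LS_Task 8 = 23−11 = 12
LF_Task 7 = LS_Task 9 = 23; LS_Task 7 = 23−13 = 10
LF_Task 6 = LS_Task 9 = 23; LS_Task 6 = 23−9 = 14
LF_Task 5 = LS_Task 9 = 23; LS_Task 5 = 23−9 = 14
LF_Task 4 = min(LS_Task 5=14, LS_Task 8=12) = 12; LS_Task 4 = 12−4 = 8
LF_Task 3 = min(LS_Task 8=12, LS_Task 9=23) = 12; LS_Task 3 = 12−5 = 7
LF_Task 2 = min(LS_Task 6=14, LS_Task 7=10) = 10; LS_Task 2 = 10−10 = 0
LF_Task 1 = min(LS_Task 6=14, LS_Task 7=10) = 10; LS_Task 1 = 10−7 = 3
Slack_Task 4 = LS_Task 4 − ES_Task 4 = 8 − 0 = 8

8 days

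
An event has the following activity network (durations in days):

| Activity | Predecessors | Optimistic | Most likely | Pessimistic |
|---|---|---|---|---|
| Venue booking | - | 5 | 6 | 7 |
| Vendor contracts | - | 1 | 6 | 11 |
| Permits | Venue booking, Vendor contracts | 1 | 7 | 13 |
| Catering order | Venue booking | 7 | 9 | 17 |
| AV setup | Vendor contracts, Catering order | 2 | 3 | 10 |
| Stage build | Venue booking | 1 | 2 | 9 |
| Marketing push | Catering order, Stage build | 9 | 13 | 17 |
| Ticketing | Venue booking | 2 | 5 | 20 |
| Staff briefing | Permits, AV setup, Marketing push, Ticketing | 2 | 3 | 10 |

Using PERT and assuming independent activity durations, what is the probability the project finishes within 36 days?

0.881

te_Venue booking = (5 + 4·6 + 7)/6 = 36/6 = 6; σ²_Venue booking = ((7−5)/6)² = 0.111
te_Vendor contracts = (1 + 4·6 + 11)/6 = 36/6 = 6; σ²_Vendor contracts = ((11−1)/6)² = 2.778
te_Permits = (1 + 4·7 + 13)/6 = 42/6 = 7; σ²_Permits = ((13−1)/6)² = 4.000
te_Catering order = (7 + 4·9 + 17)/6 = 60/6 = 10; σ²_Catering order = ((17−7)/6)² = 2.778
te_AV setup = (2 + 4·3 + 10)/6 = 24/6 = 4; σ²_AV setup = ((10−2)/6)² = 1.778
te_Stage build = (1 + 4·2 + 9)/6 = 18/6 = 3; σ²_Stage build = ((9−1)/6)² = 1.778
te_Marketing push = (9 + 4·13 + 17)/6 = 78/6 = 13; σ²_Marketing push = ((17−9)/6)² = 1.778
te_Ticketing = (2 + 4·5 + 20)/6 = 42/6 = 7; σ²_Ticketing = ((20−2)/6)² = 9.000
te_Staff briefing = (2 + 4·3 + 10)/6 = 24/6 = 4; σ²_Staff briefing = ((10−2)/6)² = 1.778

Forward pass:
ES_Venue booking = 0; EF_Venue booking = 6
ES_Vendor contracts = 0; EF_Vendor contracts = 6
ES_Permits = max(EF_Venue booking=6, EF_Vendor contracts=6) = 6; EF_Permits = 6+7 = 13
ES_Catering order = 6; EF_Catering order = 6+10 = 16
ES_AV setup = max(EF_Vendor contracts=6, EF_Catering order=16) = 16; EF_AV setup = 16+4 = 20
ES_Stage build = 6; EF_Stage build = 6+3 = 9
ES_Marketing push = max(EF_Catering order=16, EF_Stage build=9) = 16; EF_Marketing push = 16+13 = 29
ES_Ticketing = 6; EF_Ticketing = 6+7 = 13
ES_Staff briefing = max(EF_Permits=13, EF_AV setup=20, EF_Marketing push=29, EF_Ticketing=13) = 29; EF_Staff briefing = 29+4 = 33
Expected project duration μ = 33 days. Critical path: Venue booking → Catering order → Marketing push → Staff briefing.

Variance along critical path = 0.111 + 2.778 + 1.778 + 1.778 = 6.444; σ = √6.444 = 2.539 days.
Z = (36 − 33) / 2.539 = 1.182
P(T ≤ 36) = Φ(1.182) ≈ 0.881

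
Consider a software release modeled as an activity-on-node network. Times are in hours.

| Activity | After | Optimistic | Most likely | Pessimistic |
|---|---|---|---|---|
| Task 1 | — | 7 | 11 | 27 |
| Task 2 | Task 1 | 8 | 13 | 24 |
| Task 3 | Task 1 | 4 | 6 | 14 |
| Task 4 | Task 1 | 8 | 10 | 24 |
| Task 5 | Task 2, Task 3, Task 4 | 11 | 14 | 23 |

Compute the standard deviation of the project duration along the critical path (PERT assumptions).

4.71 hours

te_Task 1 = (7 + 4·11 + 27)/6 = 78/6 = 13; σ²_Task 1 = ((27−7)/6)² = 11.111
te_Task 2 = (8 + 4·13 + 24)/6 = 84/6 = 14; σ²_Task 2 = ((24−8)/6)² = 7.111
te_Task 3 = (4 + 4·6 + 14)/6 = 42/6 = 7; σ²_Task 3 = ((14−4)/6)² = 2.778
te_Task 4 = (8 + 4·10 + 24)/6 = 72/6 = 12; σ²_Task 4 = ((24−8)/6)² = 7.111
te_Task 5 = (11 + 4·14 + 23)/6 = 90/6 = 15; σ²_Task 5 = ((23−11)/6)² = 4.000

Forward pass:
ES_Task 1 = 0; EF_Task 1 = 13
ES_Task 2 = 13; EF_Task 2 = 13+14 = 27
ES_Task 3 = 13; EF_Task 3 = 13+7 = 20
ES_Task 4 = 13; EF_Task 4 = 13+12 = 25
ES_Task 5 = max(EF_Task 2=27, EF_Task 3=20, EF_Task 4=25) = 27; EF_Task 5 = 27+15 = 42
Expected project duration μ = 42 hours. Critical path: Task 1 → Task 2 → Task 5.

Variance along critical path = 11.111 + 7.111 + 4.000 = 22.222
σ = √22.222 = 4.714 hours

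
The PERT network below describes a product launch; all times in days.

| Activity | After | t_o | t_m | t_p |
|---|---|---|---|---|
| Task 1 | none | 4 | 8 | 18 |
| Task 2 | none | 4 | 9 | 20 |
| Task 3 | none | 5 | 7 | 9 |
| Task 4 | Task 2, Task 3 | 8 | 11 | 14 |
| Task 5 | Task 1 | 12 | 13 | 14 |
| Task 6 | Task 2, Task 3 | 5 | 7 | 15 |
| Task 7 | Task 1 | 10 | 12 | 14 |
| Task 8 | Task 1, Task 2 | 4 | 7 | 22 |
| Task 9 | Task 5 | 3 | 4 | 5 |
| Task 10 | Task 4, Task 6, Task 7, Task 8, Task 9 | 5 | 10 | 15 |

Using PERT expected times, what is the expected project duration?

36 days

te_Task 1 = (4 + 4·8 + 18)/6 = 54/6 = 9
te_Task 2 = (4 + 4·9 + 20)/6 = 60/6 = 10
te_Task 3 = (5 + 4·7 + 9)/6 = 42/6 = 7
te_Task 4 = (8 + 4·11 + 14)/6 = 66/6 = 11
te_Task 5 = (12 + 4·13 + 14)/6 = 78/6 = 13
te_Task 6 = (5 + 4·7 + 15)/6 = 48/6 = 8
te_Task 7 = (10 + 4·12 + 14)/6 = 72/6 = 12
te_Task 8 = (4 + 4·7 + 22)/6 = 54/6 = 9
te_Task 9 = (3 + 4·4 + 5)/6 = 24/6 = 4
te_Task 10 = (5 + 4·10 + 15)/6 = 60/6 = 10

Forward pass:
ES_Task 1 = 0; EF_Task 1 = 9
ES_Task 2 = 0; EF_Task 2 = 10
ES_Task 3 = 0; EF_Task 3 = 7
ES_Task 4 = max(EF_Task 2=10, EF_Task 3=7) = 10; EF_Task 4 = 10+11 = 21
ES_Task 5 = 9; EF_Task 5 = 9+13 = 22
ES_Task 6 = max(EF_Task 2=10, EF_Task 3=7) = 10; EF_Task 6 = 10+8 = 18
ES_Task 7 = 9; EF_Task 7 = 9+12 = 21
ES_Task 8 = max(EF_Task 1=9, EF_Task 2=10) = 10; EF_Task 8 = 10+9 = 19
ES_Task 9 = 22; EF_Task 9 = 22+4 = 26
ES_Task 10 = max(EF_Task 4=21, EF_Task 6=18, EF_Task 7=21, EF_Task 8=19, EF_Task 9=26) = 26; EF_Task 10 = 26+10 = 36
Expected project duration μ = 36 days. Critical path: Task 1 → Task 5 → Task 9 → Task 10.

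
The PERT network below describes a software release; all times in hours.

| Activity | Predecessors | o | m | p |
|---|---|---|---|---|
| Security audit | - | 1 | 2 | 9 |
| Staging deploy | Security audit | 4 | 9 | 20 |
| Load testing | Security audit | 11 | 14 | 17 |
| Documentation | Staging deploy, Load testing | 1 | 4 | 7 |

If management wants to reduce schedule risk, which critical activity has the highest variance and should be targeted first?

te_Security audit = (1 + 4·2 + 9)/6 = 18/6 = 3; σ²_Security audit = ((9−1)/6)² = 1.778
te_Staging deploy = (4 + 4·9 + 20)/6 = 60/6 = 10; σ²_Staging deploy = ((20−4)/6)² = 7.111
te_Load testing = (11 + 4·14 + 17)/6 = 84/6 = 14; σ²_Load testing = ((17−11)/6)² = 1.000
te_Documentation = (1 + 4·4 + 7)/6 = 24/6 = 4; σ²_Documentation = ((7−1)/6)² = 1.000

Forward pass:
ES_Security audit = 0; EF_Security audit = 3
ES_Staging deploy = 3; EF_Staging deploy = 3+10 = 13
ES_Load testing = 3; EF_Load testing = 3+14 = 17
ES_Documentation = max(EF_Staging deploy=13, EF_Load testing=17) = 17; EF_Documentation = 17+4 = 21
Expected project duration μ = 21 hours. Critical path: Security audit → Load testing → Documentation.

Variances on critical path: σ²_Security audit=1.778, σ²_Load testing=1.000, σ²_Documentation=1.000.
Largest is σ²_Security audit = 1.778.

Security audit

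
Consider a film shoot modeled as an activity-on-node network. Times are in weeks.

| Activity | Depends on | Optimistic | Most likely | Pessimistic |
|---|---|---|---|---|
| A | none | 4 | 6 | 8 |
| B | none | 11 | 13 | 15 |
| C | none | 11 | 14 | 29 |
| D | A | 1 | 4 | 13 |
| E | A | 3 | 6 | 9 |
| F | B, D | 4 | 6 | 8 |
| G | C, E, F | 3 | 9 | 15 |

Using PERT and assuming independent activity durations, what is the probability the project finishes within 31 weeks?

0.913

te_A = (4 + 4·6 + 8)/6 = 36/6 = 6; σ²_A = ((8−4)/6)² = 0.444
te_B = (11 + 4·13 + 15)/6 = 78/6 = 13; σ²_B = ((15−11)/6)² = 0.444
te_C = (11 + 4·14 + 29)/6 = 96/6 = 16; σ²_C = ((29−11)/6)² = 9.000
te_D = (1 + 4·4 + 13)/6 = 30/6 = 5; σ²_D = ((13−1)/6)² = 4.000
te_E = (3 + 4·6 + 9)/6 = 36/6 = 6; σ²_E = ((9−3)/6)² = 1.000
te_F = (4 + 4·6 + 8)/6 = 36/6 = 6; σ²_F = ((8−4)/6)² = 0.444
te_G = (3 + 4·9 + 15)/6 = 54/6 = 9; σ²_G = ((15−3)/6)² = 4.000

Forward pass:
ES_A = 0; EF_A = 6
ES_B = 0; EF_B = 13
ES_C = 0; EF_C = 16
ES_D = 6; EF_D = 6+5 = 11
ES_E = 6; EF_E = 6+6 = 12
ES_F = max(EF_B=13, EF_D=11) = 13; EF_F = 13+6 = 19
ES_G = max(EF_C=16, EF_E=12, EF_F=19) = 19; EF_G = 19+9 = 28
Expected project duration μ = 28 weeks. Critical path: B → F → G.

Variance along critical path = 0.444 + 0.444 + 4.000 = 4.889; σ = √4.889 = 2.211 weeks.
Z = (31 − 28) / 2.211 = 1.357
P(T ≤ 31) = Φ(1.357) ≈ 0.913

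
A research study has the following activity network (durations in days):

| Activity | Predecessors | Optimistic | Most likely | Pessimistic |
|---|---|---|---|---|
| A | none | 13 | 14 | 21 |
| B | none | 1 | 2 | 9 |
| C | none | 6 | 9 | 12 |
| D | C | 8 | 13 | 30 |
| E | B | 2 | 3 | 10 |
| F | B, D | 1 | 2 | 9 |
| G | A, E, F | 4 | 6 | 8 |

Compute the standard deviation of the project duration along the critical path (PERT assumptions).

te_A = (13 + 4·14 + 21)/6 = 90/6 = 15; σ²_A = ((21−13)/6)² = 1.778
te_B = (1 + 4·2 + 9)/6 = 18/6 = 3; σ²_B = ((9−1)/6)² = 1.778
te_C = (6 + 4·9 + 12)/6 = 54/6 = 9; σ²_C = ((12−6)/6)² = 1.000
te_D = (8 + 4·13 + 30)/6 = 90/6 = 15; σ²_D = ((30−8)/6)² = 13.444
te_E = (2 + 4·3 + 10)/6 = 24/6 = 4; σ²_E = ((10−2)/6)² = 1.778
te_F = (1 + 4·2 + 9)/6 = 18/6 = 3; σ²_F = ((9−1)/6)² = 1.778
te_G = (4 + 4·6 + 8)/6 = 36/6 = 6; σ²_G = ((8−4)/6)² = 0.444

Forward pass:
ES_A = 0; EF_A = 15
ES_B = 0; EF_B = 3
ES_C = 0; EF_C = 9
ES_D = 9; EF_D = 9+15 = 24
ES_E = 3; EF_E = 3+4 = 7
ES_F = max(EF_B=3, EF_D=24) = 24; EF_F = 24+3 = 27
ES_G = max(EF_A=15, EF_E=7, EF_F=27) = 27; EF_G = 27+6 = 33
Expected project duration μ = 33 days. Critical path: C → D → F → G.

Variance along critical path = 1.000 + 13.444 + 1.778 + 0.444 = 16.667
σ = √16.667 = 4.082 days

4.08 days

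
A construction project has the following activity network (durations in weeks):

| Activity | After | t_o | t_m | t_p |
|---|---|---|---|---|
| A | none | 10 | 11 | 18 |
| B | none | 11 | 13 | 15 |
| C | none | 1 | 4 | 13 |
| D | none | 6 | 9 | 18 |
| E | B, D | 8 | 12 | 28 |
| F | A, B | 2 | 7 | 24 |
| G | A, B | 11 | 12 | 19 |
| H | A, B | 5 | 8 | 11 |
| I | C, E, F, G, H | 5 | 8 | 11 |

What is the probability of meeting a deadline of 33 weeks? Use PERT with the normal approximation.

0.286

te_A = (10 + 4·11 + 18)/6 = 72/6 = 12; σ²_A = ((18−10)/6)² = 1.778
te_B = (11 + 4·13 + 15)/6 = 78/6 = 13; σ²_B = ((15−11)/6)² = 0.444
te_C = (1 + 4·4 + 13)/6 = 30/6 = 5; σ²_C = ((13−1)/6)² = 4.000
te_D = (6 + 4·9 + 18)/6 = 60/6 = 10; σ²_D = ((18−6)/6)² = 4.000
te_E = (8 + 4·12 + 28)/6 = 84/6 = 14; σ²_E = ((28−8)/6)² = 11.111
te_F = (2 + 4·7 + 24)/6 = 54/6 = 9; σ²_F = ((24−2)/6)² = 13.444
te_G = (11 + 4·12 + 19)/6 = 78/6 = 13; σ²_G = ((19−11)/6)² = 1.778
te_H = (5 + 4·8 + 11)/6 = 48/6 = 8; σ²_H = ((11−5)/6)² = 1.000
te_I = (5 + 4·8 + 11)/6 = 48/6 = 8; σ²_I = ((11−5)/6)² = 1.000

Forward pass:
ES_A = 0; EF_A = 12
ES_B = 0; EF_B = 13
ES_C = 0; EF_C = 5
ES_D = 0; EF_D = 10
ES_E = max(EF_B=13, EF_D=10) = 13; EF_E = 13+14 = 27
ES_F = max(EF_A=12, EF_B=13) = 13; EF_F = 13+9 = 22
ES_G = max(EF_A=12, EF_B=13) = 13; EF_G = 13+13 = 26
ES_H = max(EF_A=12, EF_B=13) = 13; EF_H = 13+8 = 21
ES_I = max(EF_C=5, EF_E=27, EF_F=22, EF_G=26, EF_H=21) = 27; EF_I = 27+8 = 35
Expected project duration μ = 35 weeks. Critical path: B → E → I.

Variance along critical path = 0.444 + 11.111 + 1.000 = 12.556; σ = √12.556 = 3.543 weeks.
Z = (33 − 35) / 3.543 = -0.564
P(T ≤ 33) = Φ(-0.564) ≈ 0.286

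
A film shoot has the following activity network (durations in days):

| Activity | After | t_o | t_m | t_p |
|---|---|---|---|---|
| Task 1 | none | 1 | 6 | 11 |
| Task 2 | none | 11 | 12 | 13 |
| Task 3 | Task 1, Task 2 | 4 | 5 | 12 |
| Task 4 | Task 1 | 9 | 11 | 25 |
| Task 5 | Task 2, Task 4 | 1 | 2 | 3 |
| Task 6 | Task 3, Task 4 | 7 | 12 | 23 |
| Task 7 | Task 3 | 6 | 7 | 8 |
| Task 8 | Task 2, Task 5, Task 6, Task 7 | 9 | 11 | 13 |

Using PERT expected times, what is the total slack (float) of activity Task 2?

te_Task 1 = (1 + 4·6 + 11)/6 = 36/6 = 6
te_Task 2 = (11 + 4·12 + 13)/6 = 72/6 = 12
te_Task 3 = (4 + 4·5 + 12)/6 = 36/6 = 6
te_Task 4 = (9 + 4·11 + 25)/6 = 78/6 = 13
te_Task 5 = (1 + 4·2 + 3)/6 = 12/6 = 2
te_Task 6 = (7 + 4·12 + 23)/6 = 78/6 = 13
te_Task 7 = (6 + 4·7 + 8)/6 = 42/6 = 7
te_Task 8 = (9 + 4·11 + 13)/6 = 66/6 = 11

Forward pass:
ES_Task 1 = 0; EF_Task 1 = 6
ES_Task 2 = 0; EF_Task 2 = 12
ES_Task 3 = max(EF_Task 1=6, EF_Task 2=12) = 12; EF_Task 3 = 12+6 = 18
ES_Task 4 = 6; EF_Task 4 = 6+13 = 19
ES_Task 5 = max(EF_Task 2=12, EF_Task 4=19) = 19; EF_Task 5 = 19+2 = 21
ES_Task 6 = max(EF_Task 3=18, EF_Task 4=19) = 19; EF_Task 6 = 19+13 = 32
ES_Task 7 = 18; EF_Task 7 = 18+7 = 25
ES_Task 8 = max(EF_Task 2=12, EF_Task 5=21, EF_Task 6=32, EF_Task 7=25) = 32; EF_Task 8 = 32+11 = 43
Expected project duration μ = 43 days. Critical path: Task 1 → Task 4 → Task 6 → Task 8.

Backward pass:
LF_Task 8 = 43; LS_Task 8 = 43−11 = 32
LF_Task 7 = LS_Task 8 = 32; LS_Task 7 = 32−7 = 25
LF_Task 6 = LS_Task 8 = 32; LS_Task 6 = 32−13 = 19
LF_Task 5 = LS_Task 8 = 32; LS_Task 5 = 32−2 = 30
LF_Task 4 = min(LS_Task 5=30, LS_Task 6=19) = 19; LS_Task 4 = 19−13 = 6
LF_Task 3 = min(LS_Task 6=19, LS_Task 7=25) = 19; LS_Task 3 = 19−6 = 13
LF_Task 2 = min(LS_Task 3=13, LS_Task 5=30, LS_Task 8=32) = 13; LS_Task 2 = 13−12 = 1
LF_Task 1 = min(LS_Task 3=13, LS_Task 4=6) = 6; LS_Task 1 = 6−6 = 0
Slack_Task 2 = LS_Task 2 − ES_Task 2 = 1 − 0 = 1

1 days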